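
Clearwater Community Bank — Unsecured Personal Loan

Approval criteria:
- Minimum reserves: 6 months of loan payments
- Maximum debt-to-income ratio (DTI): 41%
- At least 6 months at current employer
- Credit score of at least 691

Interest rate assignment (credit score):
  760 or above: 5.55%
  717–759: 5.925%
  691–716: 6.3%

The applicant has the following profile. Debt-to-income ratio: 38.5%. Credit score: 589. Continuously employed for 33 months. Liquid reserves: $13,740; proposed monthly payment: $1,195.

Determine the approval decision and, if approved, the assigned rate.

Credit score 589 < 691 (below minimum)
Liquid reserves cover 13,740/1,195 = 11.5 months — ≥ 6 required
Employment 33 ≥ 6 months
DTI 38.5% is within the 41% limit
Not all requirements met → denied.

Denied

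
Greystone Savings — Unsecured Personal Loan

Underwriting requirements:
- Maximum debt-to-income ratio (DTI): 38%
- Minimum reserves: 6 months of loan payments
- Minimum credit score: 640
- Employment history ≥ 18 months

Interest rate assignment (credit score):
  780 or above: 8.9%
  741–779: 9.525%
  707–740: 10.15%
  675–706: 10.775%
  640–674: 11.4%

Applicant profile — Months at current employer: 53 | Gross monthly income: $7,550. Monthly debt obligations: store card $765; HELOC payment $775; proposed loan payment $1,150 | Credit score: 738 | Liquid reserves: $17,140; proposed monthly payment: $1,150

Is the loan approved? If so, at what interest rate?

Approved at 10.15%

Credit score 738 ≥ 640 (meets minimum)
Reserves = 17,140/1,150 = 14.9 months ≥ 6
Total monthly debts = (765 + 775 + 1,150) = 2,690. DTI: 2,690 ÷ 7,550 = 35.6%, within the 38% cap
Employment 53 ≥ 18 months
All requirements met. Score 738 falls in the 707–740 tier → 10.15%.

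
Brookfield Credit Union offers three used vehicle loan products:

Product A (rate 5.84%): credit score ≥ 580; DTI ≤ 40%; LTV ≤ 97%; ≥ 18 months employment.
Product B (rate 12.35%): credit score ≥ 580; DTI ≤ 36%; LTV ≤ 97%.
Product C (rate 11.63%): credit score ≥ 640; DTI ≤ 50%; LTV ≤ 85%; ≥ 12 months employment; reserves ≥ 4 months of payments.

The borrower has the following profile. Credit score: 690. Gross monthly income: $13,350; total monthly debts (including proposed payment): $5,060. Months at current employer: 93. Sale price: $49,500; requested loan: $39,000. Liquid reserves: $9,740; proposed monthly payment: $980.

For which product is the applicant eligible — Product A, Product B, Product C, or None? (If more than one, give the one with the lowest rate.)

DTI = 5,060/13,350 = 37.9%.
LTV = 39,000/49,500 = 78.8%.
Reserves = 9,740/980 = 9.9 months.
Product A: score 690 ≥ 580; DTI 37.9% ≤ 40%; LTV 78.8% ≤ 97%; employment 93 ≥ 18 mo → qualifies.
Product B: score 690 ≥ 580; DTI 37.9% > 36%; LTV 78.8% ≤ 97% → does not qualify.
Product C: score 690 ≥ 640; DTI 37.9% ≤ 50%; LTV 78.8% ≤ 85%; employment 93 ≥ 12 mo; reserves 9.9 ≥ 4 mo → qualifies.
Qualifying: Product A, Product C. Lowest rate is 5.84% → Product A.

Product A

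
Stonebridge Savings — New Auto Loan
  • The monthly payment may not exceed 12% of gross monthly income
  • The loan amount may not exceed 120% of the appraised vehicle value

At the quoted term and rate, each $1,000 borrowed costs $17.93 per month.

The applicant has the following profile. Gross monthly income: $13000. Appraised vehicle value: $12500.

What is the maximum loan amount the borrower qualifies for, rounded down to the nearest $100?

Payment cap: 12% × $13,000 = $1,560/month.
At $17.93 per $1,000, that supports 1,560/17.93 × 1,000 ≈ $87,005 → $87,000.
LTV cap: 120% × $12,500 = $15,000 → $15,000.
Binding constraint: loan-to-value.

$15,000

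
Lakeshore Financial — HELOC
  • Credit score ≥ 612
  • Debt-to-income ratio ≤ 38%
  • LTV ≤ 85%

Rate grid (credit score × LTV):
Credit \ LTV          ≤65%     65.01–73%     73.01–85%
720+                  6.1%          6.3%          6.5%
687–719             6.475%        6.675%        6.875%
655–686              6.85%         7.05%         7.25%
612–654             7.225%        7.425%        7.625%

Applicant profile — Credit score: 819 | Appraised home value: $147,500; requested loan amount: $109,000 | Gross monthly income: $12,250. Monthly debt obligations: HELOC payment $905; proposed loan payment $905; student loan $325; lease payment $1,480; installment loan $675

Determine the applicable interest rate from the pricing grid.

6.5%

Credit score 819 ≥ 612; Total monthly debts = (905 + 905 + 325 + 1,480 + 675) = 4,290. DTI = 4,290/12,250 = 35% ≤ 38%
Loan-to-value = 109,000/147,500 = 73.9% — pass (85% max)
Row: 819 falls in 720+. Column: 73.9% falls in 73.01–85%. Rate = 6.5%.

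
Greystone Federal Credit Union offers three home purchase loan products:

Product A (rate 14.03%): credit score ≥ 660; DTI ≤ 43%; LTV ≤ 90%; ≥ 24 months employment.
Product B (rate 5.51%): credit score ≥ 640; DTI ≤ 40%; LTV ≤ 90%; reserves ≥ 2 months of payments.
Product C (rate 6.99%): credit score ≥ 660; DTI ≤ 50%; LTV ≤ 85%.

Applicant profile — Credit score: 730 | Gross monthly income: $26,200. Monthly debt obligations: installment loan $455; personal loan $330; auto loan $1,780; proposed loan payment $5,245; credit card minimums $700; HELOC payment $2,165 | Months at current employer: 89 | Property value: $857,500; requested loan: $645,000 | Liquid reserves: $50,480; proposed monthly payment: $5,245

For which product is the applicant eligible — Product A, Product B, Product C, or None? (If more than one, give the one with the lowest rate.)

Product C

Total debts = (455 + 330 + 1,780 + 5,245 + 700 + 2,165) = 10,675; DTI = 10,675/26,200 = 40.7%.
LTV = 645,000/857,500 = 75.2%.
Reserves = 50,480/5,245 = 9.6 months.
Product A: score 730 ≥ 660; DTI 40.7% ≤ 43%; LTV 75.2% ≤ 90%; employment 89 ≥ 24 mo → qualifies.
Product B: score 730 ≥ 640; DTI 40.7% > 40%; LTV 75.2% ≤ 90%; reserves 9.6 ≥ 2 mo → does not qualify.
Product C: score 730 ≥ 660; DTI 40.7% ≤ 50%; LTV 75.2% ≤ 85% → qualifies.
Qualifying: Product A, Product C. Lowest rate is 6.99% → Product C.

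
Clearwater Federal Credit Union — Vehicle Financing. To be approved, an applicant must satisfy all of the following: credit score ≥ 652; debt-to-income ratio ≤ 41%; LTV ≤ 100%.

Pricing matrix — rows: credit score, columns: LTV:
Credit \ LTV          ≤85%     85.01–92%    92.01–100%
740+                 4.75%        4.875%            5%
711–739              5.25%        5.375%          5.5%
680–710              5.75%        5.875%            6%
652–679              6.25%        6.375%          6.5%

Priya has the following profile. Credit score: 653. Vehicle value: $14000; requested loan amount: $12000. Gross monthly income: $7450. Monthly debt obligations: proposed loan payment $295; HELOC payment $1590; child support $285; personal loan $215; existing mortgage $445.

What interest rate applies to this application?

6.375%

Credit score 653 ≥ 652; Total monthly debts = (295 + 1,590 + 285 + 215 + 445) = 2,830. Debt-to-income = 2,830/7,450 = 38% — meets 41% limit
Loan-to-value = 12,000/14,000 = 85.7% — pass (100% max)
Credit 653 → row 652–679; LTV 85.7% → column 85.01–92%. Grid cell → 6.375%.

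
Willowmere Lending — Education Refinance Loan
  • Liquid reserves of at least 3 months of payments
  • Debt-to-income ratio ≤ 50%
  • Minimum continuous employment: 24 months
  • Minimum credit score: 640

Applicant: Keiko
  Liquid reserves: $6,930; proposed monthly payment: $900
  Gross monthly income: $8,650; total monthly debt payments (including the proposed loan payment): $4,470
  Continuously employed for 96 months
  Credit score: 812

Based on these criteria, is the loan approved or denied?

Denied

Reserves: 6,930 ÷ 900 = 7.7 months (meets 3-month minimum)
DTI = 4,470/8,650 = 51.7% > 50%
Employment 96 ≥ 24 months
Credit score 812 ≥ 640 (meets)
Fails on DTI.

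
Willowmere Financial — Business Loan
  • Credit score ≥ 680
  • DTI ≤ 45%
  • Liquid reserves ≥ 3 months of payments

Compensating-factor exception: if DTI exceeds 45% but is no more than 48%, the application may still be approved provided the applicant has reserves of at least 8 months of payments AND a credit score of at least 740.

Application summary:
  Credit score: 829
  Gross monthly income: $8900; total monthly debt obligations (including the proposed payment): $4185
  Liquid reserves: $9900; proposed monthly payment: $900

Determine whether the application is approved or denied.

Approved

Credit score 829 ≥ 680 (meets base)
DTI: 4,185 ÷ 8,900 = 47%, over the 45% base limit.
Liquid reserves cover 9,900/900 = 11.0 months — ≥ 3 required
DTI 47% is within the 45%–48% exception band; checking compensating factors.
Reserves 11.0 ≥ 8 months; credit score 829 ≥ 740.
Both override conditions satisfied; DTI exception granted.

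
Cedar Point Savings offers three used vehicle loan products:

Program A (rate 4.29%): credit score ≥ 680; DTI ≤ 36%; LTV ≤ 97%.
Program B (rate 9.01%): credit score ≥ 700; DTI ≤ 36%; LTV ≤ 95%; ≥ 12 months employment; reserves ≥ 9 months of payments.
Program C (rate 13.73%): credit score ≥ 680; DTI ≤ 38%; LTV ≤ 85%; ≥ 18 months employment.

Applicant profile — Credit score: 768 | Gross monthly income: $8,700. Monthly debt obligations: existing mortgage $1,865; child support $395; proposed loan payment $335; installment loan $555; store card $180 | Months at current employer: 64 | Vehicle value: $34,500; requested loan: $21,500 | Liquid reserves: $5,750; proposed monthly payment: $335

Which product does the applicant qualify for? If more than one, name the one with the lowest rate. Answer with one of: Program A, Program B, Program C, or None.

Total debts = (1,865 + 395 + 335 + 555 + 180) = 3,330; DTI = 3,330/8,700 = 38.3%.
LTV = 21,500/34,500 = 62.3%.
Reserves = 5,750/335 = 17.2 months.
Program A: score 768 ≥ 680; DTI 38.3% > 36%; LTV 62.3% ≤ 97% → does not qualify.
Program B: score 768 ≥ 700; DTI 38.3% > 36%; LTV 62.3% ≤ 95%; employment 64 ≥ 12 mo; reserves 17.2 ≥ 9 mo → does not qualify.
Program C: score 768 ≥ 680; DTI 38.3% > 38%; LTV 62.3% ≤ 85%; employment 64 ≥ 18 mo → does not qualify.

None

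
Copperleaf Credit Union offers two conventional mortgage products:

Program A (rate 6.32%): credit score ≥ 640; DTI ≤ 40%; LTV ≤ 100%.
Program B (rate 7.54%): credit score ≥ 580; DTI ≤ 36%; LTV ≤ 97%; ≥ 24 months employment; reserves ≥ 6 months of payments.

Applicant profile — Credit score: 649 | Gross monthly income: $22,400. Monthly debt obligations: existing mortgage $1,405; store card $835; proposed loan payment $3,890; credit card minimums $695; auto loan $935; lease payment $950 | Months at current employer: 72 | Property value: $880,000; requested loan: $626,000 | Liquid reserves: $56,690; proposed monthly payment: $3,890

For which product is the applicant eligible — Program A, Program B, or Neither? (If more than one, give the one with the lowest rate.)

Total debts = (1,405 + 835 + 3,890 + 695 + 935 + 950) = 8,710; DTI = 8,710/22,400 = 38.9%.
LTV = 626,000/880,000 = 71.1%.
Reserves = 56,690/3,890 = 14.6 months.
Program A: score 649 ≥ 640; DTI 38.9% ≤ 40%; LTV 71.1% ≤ 100% → qualifies.
Program B: score 649 ≥ 580; DTI 38.9% > 36%; LTV 71.1% ≤ 97%; employment 72 ≥ 24 mo; reserves 14.6 ≥ 6 mo → does not qualify.

Program A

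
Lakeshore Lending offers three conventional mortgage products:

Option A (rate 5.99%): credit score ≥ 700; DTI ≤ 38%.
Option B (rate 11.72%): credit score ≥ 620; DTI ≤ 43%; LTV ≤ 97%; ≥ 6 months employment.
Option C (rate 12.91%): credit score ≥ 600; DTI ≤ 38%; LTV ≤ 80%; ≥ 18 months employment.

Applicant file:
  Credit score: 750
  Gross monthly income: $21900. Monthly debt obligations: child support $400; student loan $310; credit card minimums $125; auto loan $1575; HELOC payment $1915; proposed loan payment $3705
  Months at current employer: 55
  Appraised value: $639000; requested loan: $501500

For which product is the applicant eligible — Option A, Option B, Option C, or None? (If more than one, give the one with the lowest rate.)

Option A

Total debts = (400 + 310 + 125 + 1,575 + 1,915 + 3,705) = 8,030; DTI = 8,030/21,900 = 36.7%.
LTV = 501,500/639,000 = 78.5%.
Option A: score 750 ≥ 700; DTI 36.7% ≤ 38% → qualifies.
Option B: score 750 ≥ 620; DTI 36.7% ≤ 43%; LTV 78.5% ≤ 97%; employment 55 ≥ 6 mo → qualifies.
Option C: score 750 ≥ 600; DTI 36.7% ≤ 38%; LTV 78.5% ≤ 80%; employment 55 ≥ 18 mo → qualifies.
Qualifying: Option A, Option B, Option C. Lowest rate is 5.99% → Option A.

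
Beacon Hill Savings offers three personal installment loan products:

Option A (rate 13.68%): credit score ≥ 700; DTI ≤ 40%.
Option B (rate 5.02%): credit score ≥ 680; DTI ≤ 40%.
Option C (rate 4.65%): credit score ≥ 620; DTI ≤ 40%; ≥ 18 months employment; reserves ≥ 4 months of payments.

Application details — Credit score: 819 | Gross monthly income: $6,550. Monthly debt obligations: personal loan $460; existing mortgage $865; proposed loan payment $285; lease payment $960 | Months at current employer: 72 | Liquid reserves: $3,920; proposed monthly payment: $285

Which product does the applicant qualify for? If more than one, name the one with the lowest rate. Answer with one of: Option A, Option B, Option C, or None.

Total debts = (460 + 865 + 285 + 960) = 2,570; DTI = 2,570/6,550 = 39.2%.
Reserves = 3,920/285 = 13.8 months.
Option A: score 819 ≥ 700; DTI 39.2% ≤ 40% → qualifies.
Option B: score 819 ≥ 680; DTI 39.2% ≤ 40% → qualifies.
Option C: score 819 ≥ 620; DTI 39.2% ≤ 40%; employment 72 ≥ 18 mo; reserves 13.8 ≥ 4 mo → qualifies.
Qualifying: Option A, Option B, Option C. Lowest rate is 4.65% → Option C.

Option C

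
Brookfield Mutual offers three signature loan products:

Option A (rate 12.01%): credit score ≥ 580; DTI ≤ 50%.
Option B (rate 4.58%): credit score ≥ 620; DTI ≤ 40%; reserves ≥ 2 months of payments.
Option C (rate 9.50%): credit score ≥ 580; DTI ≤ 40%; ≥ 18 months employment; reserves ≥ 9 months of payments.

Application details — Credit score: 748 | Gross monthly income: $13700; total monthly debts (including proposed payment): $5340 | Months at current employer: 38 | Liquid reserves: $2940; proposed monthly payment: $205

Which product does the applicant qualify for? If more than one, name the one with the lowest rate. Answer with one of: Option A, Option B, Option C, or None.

DTI = 5,340/13,700 = 39%.
Reserves = 2,940/205 = 14.3 months.
Option A: score 748 ≥ 580; DTI 39% ≤ 50% → qualifies.
Option B: score 748 ≥ 620; DTI 39% ≤ 40%; reserves 14.3 ≥ 2 mo → qualifies.
Option C: score 748 ≥ 580; DTI 39% ≤ 40%; employment 38 ≥ 18 mo; reserves 14.3 ≥ 9 mo → qualifies.
Qualifying: Option A, Option B, Option C. Lowest rate is 4.58% → Option B.

Option B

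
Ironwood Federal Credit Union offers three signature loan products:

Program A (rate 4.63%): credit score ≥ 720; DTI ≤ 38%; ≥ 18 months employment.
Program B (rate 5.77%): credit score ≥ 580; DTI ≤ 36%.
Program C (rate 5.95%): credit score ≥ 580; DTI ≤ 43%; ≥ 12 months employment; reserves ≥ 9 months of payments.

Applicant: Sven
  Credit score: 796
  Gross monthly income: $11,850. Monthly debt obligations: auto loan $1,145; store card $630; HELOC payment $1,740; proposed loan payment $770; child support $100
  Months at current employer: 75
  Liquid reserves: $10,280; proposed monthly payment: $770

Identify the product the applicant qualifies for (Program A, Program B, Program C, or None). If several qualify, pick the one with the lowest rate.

Total debts = (1,145 + 630 + 1,740 + 770 + 100) = 4,385; DTI = 4,385/11,850 = 37%.
Reserves = 10,280/770 = 13.4 months.
Program A: score 796 ≥ 720; DTI 37% ≤ 38%; employment 75 ≥ 18 mo → qualifies.
Program B: score 796 ≥ 580; DTI 37% > 36% → does not qualify.
Program C: score 796 ≥ 580; DTI 37% ≤ 43%; employment 75 ≥ 12 mo; reserves 13.4 ≥ 9 mo → qualifies.
Qualifying: Program A, Program C. Lowest rate is 4.63% → Program A.

Program A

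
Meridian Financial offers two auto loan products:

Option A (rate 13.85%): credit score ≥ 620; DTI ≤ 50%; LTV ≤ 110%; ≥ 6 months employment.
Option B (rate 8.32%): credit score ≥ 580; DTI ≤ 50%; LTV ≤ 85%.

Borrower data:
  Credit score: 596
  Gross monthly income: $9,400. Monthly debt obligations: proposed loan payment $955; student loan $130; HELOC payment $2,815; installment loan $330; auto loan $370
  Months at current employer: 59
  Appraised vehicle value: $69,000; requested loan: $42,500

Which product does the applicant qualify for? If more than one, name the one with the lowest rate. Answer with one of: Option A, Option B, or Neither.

Total debts = (955 + 130 + 2,815 + 330 + 370) = 4,600; DTI = 4,600/9,400 = 48.9%.
LTV = 42,500/69,000 = 61.6%.
Option A: score 596 < 620; DTI 48.9% ≤ 50%; LTV 61.6% ≤ 110%; employment 59 ≥ 6 mo → does not qualify.
Option B: score 596 ≥ 580; DTI 48.9% ≤ 50%; LTV 61.6% ≤ 85% → qualifies.

Option B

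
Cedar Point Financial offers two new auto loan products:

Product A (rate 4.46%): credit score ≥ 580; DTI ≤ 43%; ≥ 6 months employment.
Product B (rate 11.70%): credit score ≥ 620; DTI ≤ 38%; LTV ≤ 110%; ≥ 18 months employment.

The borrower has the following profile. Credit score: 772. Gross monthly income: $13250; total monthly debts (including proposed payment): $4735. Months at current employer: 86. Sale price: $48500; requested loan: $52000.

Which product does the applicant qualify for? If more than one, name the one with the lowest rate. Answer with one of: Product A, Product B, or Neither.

DTI = 4,735/13,250 = 35.7%.
LTV = 52,000/48,500 = 107.2%.
Product A: score 772 ≥ 580; DTI 35.7% ≤ 43%; employment 86 ≥ 6 mo → qualifies.
Product B: score 772 ≥ 620; DTI 35.7% ≤ 38%; LTV 107.2% ≤ 110%; employment 86 ≥ 18 mo → qualifies.
Qualifying: Product A, Product B. Lowest rate is 4.46% → Product A.

Product A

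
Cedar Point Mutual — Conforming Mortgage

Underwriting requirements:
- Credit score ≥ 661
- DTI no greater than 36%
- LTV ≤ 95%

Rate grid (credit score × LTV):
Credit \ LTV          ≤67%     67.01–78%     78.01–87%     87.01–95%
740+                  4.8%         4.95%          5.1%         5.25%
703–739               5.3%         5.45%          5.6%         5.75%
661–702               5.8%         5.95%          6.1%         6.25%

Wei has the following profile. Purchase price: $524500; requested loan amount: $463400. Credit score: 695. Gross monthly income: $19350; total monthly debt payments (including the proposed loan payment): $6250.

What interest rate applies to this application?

6.25%

Credit score 695 ≥ 661; DTI: 6,250 ÷ 19,350 = 32.3%, within the 36% cap
LTV = 463,400/524,500 = 88.4% ≤ 95%
Credit 695 → row 661–702; LTV 88.4% → column 87.01–95%. Grid cell → 6.25%.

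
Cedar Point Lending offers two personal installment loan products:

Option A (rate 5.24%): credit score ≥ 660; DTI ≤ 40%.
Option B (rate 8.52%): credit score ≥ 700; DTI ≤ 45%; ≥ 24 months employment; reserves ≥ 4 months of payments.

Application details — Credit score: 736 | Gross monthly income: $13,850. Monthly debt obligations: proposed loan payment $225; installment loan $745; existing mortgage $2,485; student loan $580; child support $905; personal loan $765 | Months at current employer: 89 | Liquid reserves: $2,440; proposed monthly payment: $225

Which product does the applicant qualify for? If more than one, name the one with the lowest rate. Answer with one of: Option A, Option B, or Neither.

Total debts = (225 + 745 + 2,485 + 580 + 905 + 765) = 5,705; DTI = 5,705/13,850 = 41.2%.
Reserves = 2,440/225 = 10.8 months.
Option A: score 736 ≥ 660; DTI 41.2% > 40% → does not qualify.
Option B: score 736 ≥ 700; DTI 41.2% ≤ 45%; employment 89 ≥ 24 mo; reserves 10.8 ≥ 4 mo → qualifies.

Option B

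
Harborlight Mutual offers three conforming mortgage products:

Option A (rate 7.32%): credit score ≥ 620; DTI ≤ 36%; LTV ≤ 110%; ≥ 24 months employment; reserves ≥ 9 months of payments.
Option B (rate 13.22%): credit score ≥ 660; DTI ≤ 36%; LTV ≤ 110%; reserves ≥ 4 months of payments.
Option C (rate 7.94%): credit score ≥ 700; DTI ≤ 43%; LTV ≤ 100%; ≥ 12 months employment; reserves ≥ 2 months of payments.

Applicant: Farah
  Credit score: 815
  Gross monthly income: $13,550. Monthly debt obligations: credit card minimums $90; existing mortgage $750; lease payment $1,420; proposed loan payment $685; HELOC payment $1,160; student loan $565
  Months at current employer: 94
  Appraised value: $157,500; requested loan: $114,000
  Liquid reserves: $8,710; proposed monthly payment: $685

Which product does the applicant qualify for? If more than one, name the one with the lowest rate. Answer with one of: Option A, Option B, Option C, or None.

Option A

Total debts = (90 + 750 + 1,420 + 685 + 1,160 + 565) = 4,670; DTI = 4,670/13,550 = 34.5%.
LTV = 114,000/157,500 = 72.4%.
Reserves = 8,710/685 = 12.7 months.
Option A: score 815 ≥ 620; DTI 34.5% ≤ 36%; LTV 72.4% ≤ 110%; employment 94 ≥ 24 mo; reserves 12.7 ≥ 9 mo → qualifies.
Option B: score 815 ≥ 660; DTI 34.5% ≤ 36%; LTV 72.4% ≤ 110%; reserves 12.7 ≥ 4 mo → qualifies.
Option C: score 815 ≥ 700; DTI 34.5% ≤ 43%; LTV 72.4% ≤ 100%; employment 94 ≥ 12 mo; reserves 12.7 ≥ 2 mo → qualifies.
Qualifying: Option A, Option B, Option C. Lowest rate is 7.32% → Option A.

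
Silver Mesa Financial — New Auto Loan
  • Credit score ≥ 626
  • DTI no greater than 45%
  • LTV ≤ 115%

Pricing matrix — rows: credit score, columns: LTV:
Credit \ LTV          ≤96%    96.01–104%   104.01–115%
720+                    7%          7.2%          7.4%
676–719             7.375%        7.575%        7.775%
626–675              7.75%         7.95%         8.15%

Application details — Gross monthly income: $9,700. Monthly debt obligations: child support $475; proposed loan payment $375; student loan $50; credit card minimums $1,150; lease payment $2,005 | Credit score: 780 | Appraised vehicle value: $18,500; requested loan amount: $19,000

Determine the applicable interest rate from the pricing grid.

7.2%

Credit score 780 ≥ 626; Total monthly debts = (475 + 375 + 50 + 1,150 + 2,005) = 4,055. DTI: 4,055 ÷ 9,700 = 41.8%, within the 45% cap
LTV: 19,000 ÷ 18,500 = 102.7%, within 115% cap
Score 780 is in the 720+ band; LTV 102.7% is in the 96.01–104% band → 7.2%.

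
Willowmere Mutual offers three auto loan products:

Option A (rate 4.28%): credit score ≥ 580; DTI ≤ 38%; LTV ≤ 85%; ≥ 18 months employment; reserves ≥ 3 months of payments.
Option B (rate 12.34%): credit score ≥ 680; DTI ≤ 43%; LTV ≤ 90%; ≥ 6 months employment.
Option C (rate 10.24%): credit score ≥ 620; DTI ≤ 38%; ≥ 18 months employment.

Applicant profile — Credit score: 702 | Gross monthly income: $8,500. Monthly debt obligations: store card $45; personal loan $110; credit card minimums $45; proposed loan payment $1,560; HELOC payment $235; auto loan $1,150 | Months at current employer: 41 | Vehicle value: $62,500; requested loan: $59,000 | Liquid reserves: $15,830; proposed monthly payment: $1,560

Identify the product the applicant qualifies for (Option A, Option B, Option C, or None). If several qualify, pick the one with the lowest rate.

Total debts = (45 + 110 + 45 + 1,560 + 235 + 1,150) = 3,145; DTI = 3,145/8,500 = 37%.
LTV = 59,000/62,500 = 94.4%.
Reserves = 15,830/1,560 = 10.1 months.
Option A: score 702 ≥ 580; DTI 37% ≤ 38%; LTV 94.4% > 85%; employment 41 ≥ 18 mo; reserves 10.1 ≥ 3 mo → does not qualify.
Option B: score 702 ≥ 680; DTI 37% ≤ 43%; LTV 94.4% > 90%; employment 41 ≥ 6 mo → does not qualify.
Option C: score 702 ≥ 620; DTI 37% ≤ 38%; employment 41 ≥ 18 mo → qualifies.

Option C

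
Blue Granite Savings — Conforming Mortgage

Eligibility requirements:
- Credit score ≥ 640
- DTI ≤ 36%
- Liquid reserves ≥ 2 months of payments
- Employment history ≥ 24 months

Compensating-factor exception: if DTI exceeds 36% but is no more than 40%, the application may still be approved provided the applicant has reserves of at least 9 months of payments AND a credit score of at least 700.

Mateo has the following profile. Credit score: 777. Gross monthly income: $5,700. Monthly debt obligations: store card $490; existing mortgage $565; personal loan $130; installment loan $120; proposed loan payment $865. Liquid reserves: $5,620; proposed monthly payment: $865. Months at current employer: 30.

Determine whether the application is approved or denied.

Credit score 777 ≥ 640 (meets base)
Total debts = (490 + 565 + 130 + 120 + 865) = 2,170. DTI: 2,170 ÷ 5,700 = 38.1%, over the 36% base limit.
Liquid reserves cover 5,620/865 = 6.5 months — ≥ 2 required
Employment 30 ≥ 24 months
DTI 38.1% is within the 36%–40% exception band; checking compensating factors.
Override check — reserves: 6.5 mo (short of 9); score: 777 (ok).
Override conditions not both satisfied; exception does not apply.

Denied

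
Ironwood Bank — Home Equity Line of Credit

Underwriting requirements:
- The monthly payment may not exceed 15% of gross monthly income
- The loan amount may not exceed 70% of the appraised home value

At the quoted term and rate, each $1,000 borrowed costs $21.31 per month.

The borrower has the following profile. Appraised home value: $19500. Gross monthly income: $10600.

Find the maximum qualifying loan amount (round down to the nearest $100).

Payment cap: 15% × $10,600 = $1,590/month.
At $21.31 per $1,000, that supports 1,590/21.31 × 1,000 ≈ $74,612 → $74,600.
LTV cap: 70% × $19,500 = $13,650 → $13,600.
Binding constraint: loan-to-value.

$13,600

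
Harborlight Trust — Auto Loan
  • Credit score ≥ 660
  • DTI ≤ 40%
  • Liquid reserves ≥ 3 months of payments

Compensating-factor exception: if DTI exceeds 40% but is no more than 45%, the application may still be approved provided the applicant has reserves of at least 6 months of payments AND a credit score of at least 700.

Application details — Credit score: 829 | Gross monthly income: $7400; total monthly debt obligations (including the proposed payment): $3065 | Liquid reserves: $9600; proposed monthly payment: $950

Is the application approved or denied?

Credit score 829 ≥ 660 (meets base)
DTI: 3,065 ÷ 7,400 = 41.4%, over the 40% base limit.
Reserves: 9,600 ÷ 950 = 10.1 months (meets 3-month minimum)
DTI 41.4% is within the 40%–45% exception band; checking compensating factors.
Reserves 10.1 ≥ 6 months; credit score 829 ≥ 700.
Both override conditions satisfied; DTI exception granted.

Approved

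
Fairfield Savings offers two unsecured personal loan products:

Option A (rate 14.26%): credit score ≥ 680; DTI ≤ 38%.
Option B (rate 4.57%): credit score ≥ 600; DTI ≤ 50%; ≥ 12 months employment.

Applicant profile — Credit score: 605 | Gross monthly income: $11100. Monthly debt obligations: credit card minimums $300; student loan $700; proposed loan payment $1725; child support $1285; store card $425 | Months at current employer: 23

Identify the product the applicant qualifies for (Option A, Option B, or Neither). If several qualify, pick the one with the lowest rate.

Option B

Total debts = (300 + 700 + 1,725 + 1,285 + 425) = 4,435; DTI = 4,435/11,100 = 40%.
Option A: score 605 < 680; DTI 40% > 38% → does not qualify.
Option B: score 605 ≥ 600; DTI 40% ≤ 50%; employment 23 ≥ 12 mo → qualifies.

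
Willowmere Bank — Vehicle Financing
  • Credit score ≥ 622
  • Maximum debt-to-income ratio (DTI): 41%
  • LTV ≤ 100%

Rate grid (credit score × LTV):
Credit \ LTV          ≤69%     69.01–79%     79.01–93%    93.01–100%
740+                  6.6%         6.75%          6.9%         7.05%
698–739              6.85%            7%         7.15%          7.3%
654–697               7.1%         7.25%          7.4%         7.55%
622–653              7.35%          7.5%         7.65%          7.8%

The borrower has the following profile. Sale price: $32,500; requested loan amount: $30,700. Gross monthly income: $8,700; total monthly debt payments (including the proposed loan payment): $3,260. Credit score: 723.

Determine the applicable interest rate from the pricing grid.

7.3%

Credit score 723 ≥ 622; DTI: 3,260 ÷ 8,700 = 37.5%, within the 41% cap
LTV = 30,700/32,500 = 94.5% ≤ 100%
Row: 723 falls in 698–739. Column: 94.5% falls in 93.01–100%. Rate = 7.3%.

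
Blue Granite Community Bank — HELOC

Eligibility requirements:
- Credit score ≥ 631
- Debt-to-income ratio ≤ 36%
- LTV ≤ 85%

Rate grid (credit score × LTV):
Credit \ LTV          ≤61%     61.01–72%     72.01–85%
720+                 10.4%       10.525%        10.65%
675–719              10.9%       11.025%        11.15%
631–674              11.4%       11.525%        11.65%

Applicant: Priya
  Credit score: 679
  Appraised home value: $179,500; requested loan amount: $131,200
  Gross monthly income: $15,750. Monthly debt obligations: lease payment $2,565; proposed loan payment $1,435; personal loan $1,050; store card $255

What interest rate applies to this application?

11.15%

Credit score 679 ≥ 631; Total monthly debts = (2,565 + 1,435 + 1,050 + 255) = 5,305. DTI: 5,305 ÷ 15,750 = 33.7%, within the 36% cap
Loan-to-value = 131,200/179,500 = 73.1% — pass (85% max)
Credit 679 → row 675–719; LTV 73.1% → column 72.01–85%. Grid cell → 11.15%.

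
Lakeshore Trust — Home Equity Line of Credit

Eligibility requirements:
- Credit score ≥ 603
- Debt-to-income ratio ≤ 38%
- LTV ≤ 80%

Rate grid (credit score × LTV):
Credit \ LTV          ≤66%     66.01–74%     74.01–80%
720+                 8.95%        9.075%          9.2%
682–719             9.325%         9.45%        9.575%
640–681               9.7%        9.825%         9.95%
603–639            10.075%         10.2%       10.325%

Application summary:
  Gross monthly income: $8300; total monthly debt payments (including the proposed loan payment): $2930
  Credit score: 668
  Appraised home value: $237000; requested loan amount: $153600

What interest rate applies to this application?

9.7%

Credit score 668 ≥ 603; Debt-to-income = 2,930/8,300 = 35.3% — meets 38% limit
LTV = 153,600/237,000 = 64.8% ≤ 80%
Row: 668 falls in 640–681. Column: 64.8% falls in ≤66%. Rate = 9.7%.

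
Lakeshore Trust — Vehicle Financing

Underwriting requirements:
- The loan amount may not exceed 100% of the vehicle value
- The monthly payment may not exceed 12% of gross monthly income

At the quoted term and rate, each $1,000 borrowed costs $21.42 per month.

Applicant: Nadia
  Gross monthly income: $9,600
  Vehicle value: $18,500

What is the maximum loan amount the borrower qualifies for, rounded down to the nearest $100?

$18,500

Payment cap: 12% × $9,600 = $1,152/month.
At $21.42 per $1,000, that supports 1,152/21.42 × 1,000 ≈ $53,781 → $53,700.
LTV cap: 100% × $18,500 = $18,500 → $18,500.
Binding constraint: loan-to-value.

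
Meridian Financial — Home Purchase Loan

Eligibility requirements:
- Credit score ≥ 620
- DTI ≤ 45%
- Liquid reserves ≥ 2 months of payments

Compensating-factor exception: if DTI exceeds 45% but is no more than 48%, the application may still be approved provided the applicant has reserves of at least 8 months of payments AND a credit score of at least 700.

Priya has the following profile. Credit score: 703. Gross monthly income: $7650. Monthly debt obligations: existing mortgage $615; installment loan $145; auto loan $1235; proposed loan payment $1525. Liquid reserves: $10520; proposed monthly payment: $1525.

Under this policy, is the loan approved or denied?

Credit score 703 ≥ 620 (meets base)
Total debts = (615 + 145 + 1,235 + 1,525) = 3,520. DTI = 3,520/7,650 = 46% > 45% — standard DTI limit exceeded.
Reserves = 10,520/1,525 = 6.9 months ≥ 2
46% falls in the override range (45%–48%), so the compensating-factor test applies.
Override check — reserves: 6.9 mo (short of 8); score: 703 (ok).
Compensating-factor requirement not fully met.

Denied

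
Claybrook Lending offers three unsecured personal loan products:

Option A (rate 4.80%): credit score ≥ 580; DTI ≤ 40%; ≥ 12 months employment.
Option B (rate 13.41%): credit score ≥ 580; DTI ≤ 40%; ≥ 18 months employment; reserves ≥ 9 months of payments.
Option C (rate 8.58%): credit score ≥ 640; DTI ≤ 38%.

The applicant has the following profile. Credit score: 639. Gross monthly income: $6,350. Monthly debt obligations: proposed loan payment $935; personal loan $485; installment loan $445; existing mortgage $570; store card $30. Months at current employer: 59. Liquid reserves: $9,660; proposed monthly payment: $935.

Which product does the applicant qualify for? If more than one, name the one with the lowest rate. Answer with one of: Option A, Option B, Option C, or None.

Option A

Total debts = (935 + 485 + 445 + 570 + 30) = 2,465; DTI = 2,465/6,350 = 38.8%.
Reserves = 9,660/935 = 10.3 months.
Option A: score 639 ≥ 580; DTI 38.8% ≤ 40%; employment 59 ≥ 12 mo → qualifies.
Option B: score 639 ≥ 580; DTI 38.8% ≤ 40%; employment 59 ≥ 18 mo; reserves 10.3 ≥ 9 mo → qualifies.
Option C: score 639 < 640; DTI 38.8% > 38% → does not qualify.
Qualifying: Option A, Option B. Lowest rate is 4.80% → Option A.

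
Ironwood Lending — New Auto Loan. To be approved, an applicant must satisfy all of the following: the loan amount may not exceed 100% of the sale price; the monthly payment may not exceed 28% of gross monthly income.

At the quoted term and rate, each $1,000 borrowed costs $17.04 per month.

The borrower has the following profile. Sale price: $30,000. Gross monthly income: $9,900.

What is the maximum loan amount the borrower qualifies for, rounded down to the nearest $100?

$30,000

Payment cap: 28% × $9,900 = $2,772/month.
At $17.04 per $1,000, that supports 2,772/17.04 × 1,000 ≈ $162,676 → $162,600.
LTV cap: 100% × $30,000 = $30,000 → $30,000.
Binding constraint: loan-to-value.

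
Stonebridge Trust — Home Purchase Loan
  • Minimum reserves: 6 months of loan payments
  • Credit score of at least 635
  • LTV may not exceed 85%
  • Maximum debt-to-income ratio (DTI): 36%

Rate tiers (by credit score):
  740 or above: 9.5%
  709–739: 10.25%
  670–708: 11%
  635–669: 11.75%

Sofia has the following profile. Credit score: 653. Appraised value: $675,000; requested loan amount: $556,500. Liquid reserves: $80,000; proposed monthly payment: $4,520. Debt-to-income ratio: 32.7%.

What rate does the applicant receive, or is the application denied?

Credit score 653 ≥ 635 (meets minimum)
LTV: 556,500 ÷ 675,000 = 82.4%, within 85% cap
Reserves: 80,000 ÷ 4,520 = 17.7 months (meets 6-month minimum)
Debt-to-income 32.7% vs 36% cap — pass
All requirements met. Score 653 falls in the 635–669 tier → 11.75%.

Approved at 11.75%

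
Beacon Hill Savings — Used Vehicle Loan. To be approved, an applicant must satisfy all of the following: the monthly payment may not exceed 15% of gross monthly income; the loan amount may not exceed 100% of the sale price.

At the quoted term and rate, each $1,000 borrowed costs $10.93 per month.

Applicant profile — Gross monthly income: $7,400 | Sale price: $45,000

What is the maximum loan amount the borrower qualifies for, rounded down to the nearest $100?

Payment cap: 15% × $7,400 = $1,110/month.
At $10.93 per $1,000, that supports 1,110/10.93 × 1,000 ≈ $101,555 → $101,500.
LTV cap: 100% × $45,000 = $45,000 → $45,000.
Binding constraint: loan-to-value.

$45,000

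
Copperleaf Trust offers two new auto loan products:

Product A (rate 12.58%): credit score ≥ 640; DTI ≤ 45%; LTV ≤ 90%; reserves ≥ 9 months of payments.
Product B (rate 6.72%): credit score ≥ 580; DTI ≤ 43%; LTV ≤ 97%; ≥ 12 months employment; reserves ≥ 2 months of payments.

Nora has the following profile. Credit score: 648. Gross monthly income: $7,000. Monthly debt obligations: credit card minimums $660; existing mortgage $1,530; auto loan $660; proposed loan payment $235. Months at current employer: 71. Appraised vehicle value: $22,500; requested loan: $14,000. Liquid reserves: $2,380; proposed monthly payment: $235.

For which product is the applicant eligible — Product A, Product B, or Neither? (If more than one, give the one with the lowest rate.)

Product A

Total debts = (660 + 1,530 + 660 + 235) = 3,085; DTI = 3,085/7,000 = 44.1%.
LTV = 14,000/22,500 = 62.2%.
Reserves = 2,380/235 = 10.1 months.
Product A: score 648 ≥ 640; DTI 44.1% ≤ 45%; LTV 62.2% ≤ 90%; reserves 10.1 ≥ 9 mo → qualifies.
Product B: score 648 ≥ 580; DTI 44.1% > 43%; LTV 62.2% ≤ 97%; employment 71 ≥ 12 mo; reserves 10.1 ≥ 2 mo → does not qualify.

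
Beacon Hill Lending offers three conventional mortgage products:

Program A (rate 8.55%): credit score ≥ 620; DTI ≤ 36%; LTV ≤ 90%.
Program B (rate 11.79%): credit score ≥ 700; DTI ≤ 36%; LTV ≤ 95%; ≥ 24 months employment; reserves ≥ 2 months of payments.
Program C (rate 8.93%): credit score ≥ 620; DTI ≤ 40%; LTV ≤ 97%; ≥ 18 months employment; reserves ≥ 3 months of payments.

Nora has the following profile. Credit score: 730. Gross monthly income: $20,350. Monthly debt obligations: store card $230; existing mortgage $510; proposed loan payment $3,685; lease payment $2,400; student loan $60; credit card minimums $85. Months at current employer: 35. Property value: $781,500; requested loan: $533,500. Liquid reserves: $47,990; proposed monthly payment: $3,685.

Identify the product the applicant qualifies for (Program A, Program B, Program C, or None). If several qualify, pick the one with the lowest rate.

Total debts = (230 + 510 + 3,685 + 2,400 + 60 + 85) = 6,970; DTI = 6,970/20,350 = 34.3%.
LTV = 533,500/781,500 = 68.3%.
Reserves = 47,990/3,685 = 13.0 months.
Program A: score 730 ≥ 620; DTI 34.3% ≤ 36%; LTV 68.3% ≤ 90% → qualifies.
Program B: score 730 ≥ 700; DTI 34.3% ≤ 36%; LTV 68.3% ≤ 95%; employment 35 ≥ 24 mo; reserves 13.0 ≥ 2 mo → qualifies.
Program C: score 730 ≥ 620; DTI 34.3% ≤ 40%; LTV 68.3% ≤ 97%; employment 35 ≥ 18 mo; reserves 13.0 ≥ 3 mo → qualifies.
Qualifying: Program A, Program B, Program C. Lowest rate is 8.55% → Program A.

Program A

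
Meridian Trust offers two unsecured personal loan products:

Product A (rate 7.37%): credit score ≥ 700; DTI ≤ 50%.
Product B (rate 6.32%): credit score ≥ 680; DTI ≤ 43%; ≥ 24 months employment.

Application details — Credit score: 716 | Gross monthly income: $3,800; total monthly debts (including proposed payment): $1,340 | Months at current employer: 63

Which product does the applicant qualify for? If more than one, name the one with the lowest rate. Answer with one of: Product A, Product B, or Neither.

Product B

DTI = 1,340/3,800 = 35.3%.
Product A: score 716 ≥ 700; DTI 35.3% ≤ 50% → qualifies.
Product B: score 716 ≥ 680; DTI 35.3% ≤ 43%; employment 63 ≥ 24 mo → qualifies.
Qualifying: Product A, Product B. Lowest rate is 6.32% → Product B.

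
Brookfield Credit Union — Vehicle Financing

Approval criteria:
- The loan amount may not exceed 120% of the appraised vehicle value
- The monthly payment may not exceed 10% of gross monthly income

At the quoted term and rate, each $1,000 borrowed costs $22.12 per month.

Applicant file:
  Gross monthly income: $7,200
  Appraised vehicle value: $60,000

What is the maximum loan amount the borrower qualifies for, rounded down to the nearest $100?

Payment cap: 10% × $7,200 = $720/month.
At $22.12 per $1,000, that supports 720/22.12 × 1,000 ≈ $32,549 → $32,500.
LTV cap: 120% × $60,000 = $72,000 → $72,000.
Binding constraint: payment-to-income.

$32,500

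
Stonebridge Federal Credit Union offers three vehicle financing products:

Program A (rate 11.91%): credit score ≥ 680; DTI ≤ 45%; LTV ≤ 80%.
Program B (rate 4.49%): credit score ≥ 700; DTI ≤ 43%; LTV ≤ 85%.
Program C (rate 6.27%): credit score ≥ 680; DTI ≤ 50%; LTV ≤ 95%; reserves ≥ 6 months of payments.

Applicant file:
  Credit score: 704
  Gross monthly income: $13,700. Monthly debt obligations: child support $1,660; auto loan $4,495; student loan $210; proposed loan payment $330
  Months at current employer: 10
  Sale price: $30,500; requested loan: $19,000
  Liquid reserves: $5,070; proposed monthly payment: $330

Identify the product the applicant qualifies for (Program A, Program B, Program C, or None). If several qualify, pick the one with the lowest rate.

Total debts = (1,660 + 4,495 + 210 + 330) = 6,695; DTI = 6,695/13,700 = 48.9%.
LTV = 19,000/30,500 = 62.3%.
Reserves = 5,070/330 = 15.4 months.
Program A: score 704 ≥ 680; DTI 48.9% > 45%; LTV 62.3% ≤ 80% → does not qualify.
Program B: score 704 ≥ 700; DTI 48.9% > 43%; LTV 62.3% ≤ 85% → does not qualify.
Program C: score 704 ≥ 680; DTI 48.9% ≤ 50%; LTV 62.3% ≤ 95%; reserves 15.4 ≥ 6 mo → qualifies.

Program C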